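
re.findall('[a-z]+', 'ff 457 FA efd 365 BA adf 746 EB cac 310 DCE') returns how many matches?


Pattern '[a-z]+' finds one or more lowercase letters.
Text: 'ff 457 FA efd 365 BA adf 746 EB cac 310 DCE'
Scanning for matches:
  Match 1: 'ff'
  Match 2: 'efd'
  Match 3: 'adf'
  Match 4: 'cac'
Total matches: 4

4


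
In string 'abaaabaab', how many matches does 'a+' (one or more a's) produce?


Pattern 'a+' matches one or more consecutive a's.
String: 'abaaabaab'
Scanning for runs of a:
  Match 1: 'a' (length 1)
  Match 2: 'aaa' (length 3)
  Match 3: 'aa' (length 2)
Total matches: 3

3


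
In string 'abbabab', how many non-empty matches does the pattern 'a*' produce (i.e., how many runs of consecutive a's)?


Pattern 'a*' matches zero or more a's. We want non-empty runs of consecutive a's.
String: 'abbabab'
Walking through the string to find runs of a's:
  Run 1: positions 0-0 -> 'a'
  Run 2: positions 3-3 -> 'a'
  Run 3: positions 5-5 -> 'a'
Non-empty runs found: ['a', 'a', 'a']
Count: 3

3


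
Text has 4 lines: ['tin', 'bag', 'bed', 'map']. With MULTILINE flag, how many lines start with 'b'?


With MULTILINE flag, ^ matches the start of each line.
Lines: ['tin', 'bag', 'bed', 'map']
Checking which lines start with 'b':
  Line 1: 'tin' -> no
  Line 2: 'bag' -> MATCH
  Line 3: 'bed' -> MATCH
  Line 4: 'map' -> no
Matching lines: ['bag', 'bed']
Count: 2

2


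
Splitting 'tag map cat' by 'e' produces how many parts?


Splitting by 'e' breaks the string at each occurrence of the separator.
Text: 'tag map cat'
Parts after split:
  Part 1: 'tag map cat'
Total parts: 1

1


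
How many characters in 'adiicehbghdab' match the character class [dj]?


Character class [dj] matches any of: {d, j}
Scanning string 'adiicehbghdab' character by character:
  pos 0: 'a' -> no
  pos 1: 'd' -> MATCH
  pos 2: 'i' -> no
  pos 3: 'i' -> no
  pos 4: 'c' -> no
  pos 5: 'e' -> no
  pos 6: 'h' -> no
  pos 7: 'b' -> no
  pos 8: 'g' -> no
  pos 9: 'h' -> no
  pos 10: 'd' -> MATCH
  pos 11: 'a' -> no
  pos 12: 'b' -> no
Total matches: 2

2


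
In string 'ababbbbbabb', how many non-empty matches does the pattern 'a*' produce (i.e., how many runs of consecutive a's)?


Pattern 'a*' matches zero or more a's. We want non-empty runs of consecutive a's.
String: 'ababbbbbabb'
Walking through the string to find runs of a's:
  Run 1: positions 0-0 -> 'a'
  Run 2: positions 2-2 -> 'a'
  Run 3: positions 8-8 -> 'a'
Non-empty runs found: ['a', 'a', 'a']
Count: 3

3


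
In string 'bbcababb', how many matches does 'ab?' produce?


Pattern 'ab?' matches 'a' optionally followed by 'b'.
String: 'bbcababb'
Scanning left to right for 'a' then checking next char:
  Match 1: 'ab' (a followed by b)
  Match 2: 'ab' (a followed by b)
Total matches: 2

2


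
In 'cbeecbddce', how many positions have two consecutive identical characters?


Looking for consecutive identical characters in 'cbeecbddce':
  pos 0-1: 'c' vs 'b' -> different
  pos 1-2: 'b' vs 'e' -> different
  pos 2-3: 'e' vs 'e' -> MATCH ('ee')
  pos 3-4: 'e' vs 'c' -> different
  pos 4-5: 'c' vs 'b' -> different
  pos 5-6: 'b' vs 'd' -> different
  pos 6-7: 'd' vs 'd' -> MATCH ('dd')
  pos 7-8: 'd' vs 'c' -> different
  pos 8-9: 'c' vs 'e' -> different
Consecutive identical pairs: ['ee', 'dd']
Count: 2

2


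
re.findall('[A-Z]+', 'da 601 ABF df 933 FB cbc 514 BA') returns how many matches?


Pattern '[A-Z]+' finds one or more uppercase letters.
Text: 'da 601 ABF df 933 FB cbc 514 BA'
Scanning for matches:
  Match 1: 'ABF'
  Match 2: 'FB'
  Match 3: 'BA'
Total matches: 3

3


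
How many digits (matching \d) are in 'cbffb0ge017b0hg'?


\d matches any digit 0-9.
Scanning 'cbffb0ge017b0hg':
  pos 5: '0' -> DIGIT
  pos 8: '0' -> DIGIT
  pos 9: '1' -> DIGIT
  pos 10: '7' -> DIGIT
  pos 12: '0' -> DIGIT
Digits found: ['0', '0', '1', '7', '0']
Total: 5

5


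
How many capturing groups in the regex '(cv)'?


To count capturing groups, count each '(' that starts a group.
Pattern: '(cv)'
Walking through the pattern:
  Position 0: '(' -> group #1
Total capturing groups: 1

1


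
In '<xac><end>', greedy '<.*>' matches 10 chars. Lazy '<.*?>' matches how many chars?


Greedy '<.*>' tries to match as MUCH as possible.
Lazy '<.*?>' tries to match as LITTLE as possible.

String: '<xac><end>'
Greedy '<.*>' starts at first '<' and extends to the LAST '>': '<xac><end>' (10 chars)
Lazy '<.*?>' starts at first '<' and stops at the FIRST '>': '<xac>' (5 chars)

5


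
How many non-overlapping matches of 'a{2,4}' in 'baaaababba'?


Pattern 'a{2,4}' matches between 2 and 4 consecutive a's (greedy).
String: 'baaaababba'
Finding runs of a's and applying greedy matching:
  Run at pos 1: 'aaaa' (length 4)
  Run at pos 6: 'a' (length 1)
  Run at pos 9: 'a' (length 1)
Matches: ['aaaa']
Count: 1

1


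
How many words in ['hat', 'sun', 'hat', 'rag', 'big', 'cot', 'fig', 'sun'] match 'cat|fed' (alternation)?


Alternation 'cat|fed' matches either 'cat' or 'fed'.
Checking each word:
  'hat' -> no
  'sun' -> no
  'hat' -> no
  'rag' -> no
  'big' -> no
  'cot' -> no
  'fig' -> no
  'sun' -> no
Matches: []
Count: 0

0


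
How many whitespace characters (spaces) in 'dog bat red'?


\s matches whitespace characters (spaces, tabs, etc.).
Text: 'dog bat red'
This text has 3 words separated by spaces.
Number of spaces = number of words - 1 = 3 - 1 = 2

2


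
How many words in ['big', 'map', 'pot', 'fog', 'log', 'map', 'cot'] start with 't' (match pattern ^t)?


Pattern ^t anchors to start of word. Check which words begin with 't':
  'big' -> no
  'map' -> no
  'pot' -> no
  'fog' -> no
  'log' -> no
  'map' -> no
  'cot' -> no
Matching words: []
Count: 0

0


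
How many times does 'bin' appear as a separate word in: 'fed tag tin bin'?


Scanning each word for exact match 'bin':
  Word 1: 'fed' -> no
  Word 2: 'tag' -> no
  Word 3: 'tin' -> no
  Word 4: 'bin' -> MATCH
Total matches: 1

1


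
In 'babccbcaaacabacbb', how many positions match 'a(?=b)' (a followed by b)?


Lookahead 'a(?=b)' matches 'a' only when followed by 'b'.
String: 'babccbcaaacabacbb'
Checking each position where char is 'a':
  pos 1: 'a' -> MATCH (next='b')
  pos 7: 'a' -> no (next='a')
  pos 8: 'a' -> no (next='a')
  pos 9: 'a' -> no (next='c')
  pos 11: 'a' -> MATCH (next='b')
  pos 13: 'a' -> no (next='c')
Matching positions: [1, 11]
Count: 2

2


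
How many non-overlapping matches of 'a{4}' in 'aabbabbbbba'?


Pattern 'a{4}' matches exactly 4 consecutive a's (greedy, non-overlapping).
String: 'aabbabbbbba'
Scanning for runs of a's:
  Run at pos 0: 'aa' (length 2) -> 0 match(es)
  Run at pos 4: 'a' (length 1) -> 0 match(es)
  Run at pos 10: 'a' (length 1) -> 0 match(es)
Matches found: []
Total: 0

0


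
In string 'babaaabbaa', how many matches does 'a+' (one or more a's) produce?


Pattern 'a+' matches one or more consecutive a's.
String: 'babaaabbaa'
Scanning for runs of a:
  Match 1: 'a' (length 1)
  Match 2: 'aaa' (length 3)
  Match 3: 'aa' (length 2)
Total matches: 3

3


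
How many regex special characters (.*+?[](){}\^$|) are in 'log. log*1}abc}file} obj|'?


Regex special characters are: . * + ? [ ] ( ) { } \ ^ $ |
Scanning 'log. log*1}abc}file} obj|':
  pos 3: '.' -> SPECIAL
  pos 8: '*' -> SPECIAL
  pos 10: '}' -> SPECIAL
  pos 14: '}' -> SPECIAL
  pos 19: '}' -> SPECIAL
  pos 24: '|' -> SPECIAL
Special chars found: ['.', '*', '}', '}', '}', '|']
Total: 6

6


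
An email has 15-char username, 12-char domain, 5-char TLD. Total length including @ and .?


An email address has format: username@domain.tld
Username length: 15
'@' character: 1
Domain length: 12
'.' character: 1
TLD length: 5
Total = 15 + 1 + 12 + 1 + 5 = 34

34


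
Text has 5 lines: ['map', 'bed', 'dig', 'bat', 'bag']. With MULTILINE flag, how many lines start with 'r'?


With MULTILINE flag, ^ matches the start of each line.
Lines: ['map', 'bed', 'dig', 'bat', 'bag']
Checking which lines start with 'r':
  Line 1: 'map' -> no
  Line 2: 'bed' -> no
  Line 3: 'dig' -> no
  Line 4: 'bat' -> no
  Line 5: 'bag' -> no
Matching lines: []
Count: 0

0


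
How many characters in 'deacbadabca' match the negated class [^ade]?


Negated class [^ade] matches any char NOT in {a, d, e}
Scanning 'deacbadabca':
  pos 0: 'd' -> no (excluded)
  pos 1: 'e' -> no (excluded)
  pos 2: 'a' -> no (excluded)
  pos 3: 'c' -> MATCH
  pos 4: 'b' -> MATCH
  pos 5: 'a' -> no (excluded)
  pos 6: 'd' -> no (excluded)
  pos 7: 'a' -> no (excluded)
  pos 8: 'b' -> MATCH
  pos 9: 'c' -> MATCH
  pos 10: 'a' -> no (excluded)
Total matches: 4

4


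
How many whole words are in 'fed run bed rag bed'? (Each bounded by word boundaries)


Word boundaries (\b) mark the start/end of each word.
Text: 'fed run bed rag bed'
Splitting by whitespace:
  Word 1: 'fed'
  Word 2: 'run'
  Word 3: 'bed'
  Word 4: 'rag'
  Word 5: 'bed'
Total whole words: 5

5


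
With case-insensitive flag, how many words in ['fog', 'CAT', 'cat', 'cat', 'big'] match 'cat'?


Case-insensitive matching: compare each word's lowercase form to 'cat'.
  'fog' -> lower='fog' -> no
  'CAT' -> lower='cat' -> MATCH
  'cat' -> lower='cat' -> MATCH
  'cat' -> lower='cat' -> MATCH
  'big' -> lower='big' -> no
Matches: ['CAT', 'cat', 'cat']
Count: 3

3


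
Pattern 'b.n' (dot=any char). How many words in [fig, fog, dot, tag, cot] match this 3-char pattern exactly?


Pattern 'b.n' means: starts with 'b', any single char, ends with 'n'.
Checking each word (must be exactly 3 chars):
  'fig' (len=3): no
  'fog' (len=3): no
  'dot' (len=3): no
  'tag' (len=3): no
  'cot' (len=3): no
Matching words: []
Total: 0

0


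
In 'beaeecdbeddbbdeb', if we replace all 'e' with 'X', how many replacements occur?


re.sub('e', 'X', text) replaces every occurrence of 'e' with 'X'.
Text: 'beaeecdbeddbbdeb'
Scanning for 'e':
  pos 1: 'e' -> replacement #1
  pos 3: 'e' -> replacement #2
  pos 4: 'e' -> replacement #3
  pos 8: 'e' -> replacement #4
  pos 14: 'e' -> replacement #5
Total replacements: 5

5


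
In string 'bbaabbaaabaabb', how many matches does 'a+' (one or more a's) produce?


Pattern 'a+' matches one or more consecutive a's.
String: 'bbaabbaaabaabb'
Scanning for runs of a:
  Match 1: 'aa' (length 2)
  Match 2: 'aaa' (length 3)
  Match 3: 'aa' (length 2)
Total matches: 3

3


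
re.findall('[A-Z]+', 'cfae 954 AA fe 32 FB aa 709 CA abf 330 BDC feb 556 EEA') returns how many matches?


Pattern '[A-Z]+' finds one or more uppercase letters.
Text: 'cfae 954 AA fe 32 FB aa 709 CA abf 330 BDC feb 556 EEA'
Scanning for matches:
  Match 1: 'AA'
  Match 2: 'FB'
  Match 3: 'CA'
  Match 4: 'BDC'
  Match 5: 'EEA'
Total matches: 5

5


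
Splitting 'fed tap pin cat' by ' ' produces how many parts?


Splitting by ' ' breaks the string at each occurrence of the separator.
Text: 'fed tap pin cat'
Parts after split:
  Part 1: 'fed'
  Part 2: 'tap'
  Part 3: 'pin'
  Part 4: 'cat'
Total parts: 4

4


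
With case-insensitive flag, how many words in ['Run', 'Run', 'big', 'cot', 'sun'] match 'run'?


Case-insensitive matching: compare each word's lowercase form to 'run'.
  'Run' -> lower='run' -> MATCH
  'Run' -> lower='run' -> MATCH
  'big' -> lower='big' -> no
  'cot' -> lower='cot' -> no
  'sun' -> lower='sun' -> no
Matches: ['Run', 'Run']
Count: 2

2


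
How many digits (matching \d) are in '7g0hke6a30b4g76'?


\d matches any digit 0-9.
Scanning '7g0hke6a30b4g76':
  pos 0: '7' -> DIGIT
  pos 2: '0' -> DIGIT
  pos 6: '6' -> DIGIT
  pos 8: '3' -> DIGIT
  pos 9: '0' -> DIGIT
  pos 11: '4' -> DIGIT
  pos 13: '7' -> DIGIT
  pos 14: '6' -> DIGIT
Digits found: ['7', '0', '6', '3', '0', '4', '7', '6']
Total: 8

8


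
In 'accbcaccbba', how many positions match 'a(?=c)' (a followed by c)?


Lookahead 'a(?=c)' matches 'a' only when followed by 'c'.
String: 'accbcaccbba'
Checking each position where char is 'a':
  pos 0: 'a' -> MATCH (next='c')
  pos 5: 'a' -> MATCH (next='c')
Matching positions: [0, 5]
Count: 2

2


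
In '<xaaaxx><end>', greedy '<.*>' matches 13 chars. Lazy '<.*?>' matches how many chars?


Greedy '<.*>' tries to match as MUCH as possible.
Lazy '<.*?>' tries to match as LITTLE as possible.

String: '<xaaaxx><end>'
Greedy '<.*>' starts at first '<' and extends to the LAST '>': '<xaaaxx><end>' (13 chars)
Lazy '<.*?>' starts at first '<' and stops at the FIRST '>': '<xaaaxx>' (8 chars)

8


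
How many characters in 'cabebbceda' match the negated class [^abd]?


Negated class [^abd] matches any char NOT in {a, b, d}
Scanning 'cabebbceda':
  pos 0: 'c' -> MATCH
  pos 1: 'a' -> no (excluded)
  pos 2: 'b' -> no (excluded)
  pos 3: 'e' -> MATCH
  pos 4: 'b' -> no (excluded)
  pos 5: 'b' -> no (excluded)
  pos 6: 'c' -> MATCH
  pos 7: 'e' -> MATCH
  pos 8: 'd' -> no (excluded)
  pos 9: 'a' -> no (excluded)
Total matches: 4

4


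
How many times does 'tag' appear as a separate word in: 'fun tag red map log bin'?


Scanning each word for exact match 'tag':
  Word 1: 'fun' -> no
  Word 2: 'tag' -> MATCH
  Word 3: 'red' -> no
  Word 4: 'map' -> no
  Word 5: 'log' -> no
  Word 6: 'bin' -> no
Total matches: 1

1


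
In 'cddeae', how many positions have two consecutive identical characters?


Looking for consecutive identical characters in 'cddeae':
  pos 0-1: 'c' vs 'd' -> different
  pos 1-2: 'd' vs 'd' -> MATCH ('dd')
  pos 2-3: 'd' vs 'e' -> different
  pos 3-4: 'e' vs 'a' -> different
  pos 4-5: 'a' vs 'e' -> different
Consecutive identical pairs: ['dd']
Count: 1

1


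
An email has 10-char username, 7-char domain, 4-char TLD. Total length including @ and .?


An email address has format: username@domain.tld
Username length: 10
'@' character: 1
Domain length: 7
'.' character: 1
TLD length: 4
Total = 10 + 1 + 7 + 1 + 4 = 23

23


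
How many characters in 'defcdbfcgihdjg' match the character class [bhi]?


Character class [bhi] matches any of: {b, h, i}
Scanning string 'defcdbfcgihdjg' character by character:
  pos 0: 'd' -> no
  pos 1: 'e' -> no
  pos 2: 'f' -> no
  pos 3: 'c' -> no
  pos 4: 'd' -> no
  pos 5: 'b' -> MATCH
  pos 6: 'f' -> no
  pos 7: 'c' -> no
  pos 8: 'g' -> no
  pos 9: 'i' -> MATCH
  pos 10: 'h' -> MATCH
  pos 11: 'd' -> no
  pos 12: 'j' -> no
  pos 13: 'g' -> no
Total matches: 3

3


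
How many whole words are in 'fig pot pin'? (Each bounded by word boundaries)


Word boundaries (\b) mark the start/end of each word.
Text: 'fig pot pin'
Splitting by whitespace:
  Word 1: 'fig'
  Word 2: 'pot'
  Word 3: 'pin'
Total whole words: 3

3


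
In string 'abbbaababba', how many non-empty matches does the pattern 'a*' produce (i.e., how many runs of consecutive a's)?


Pattern 'a*' matches zero or more a's. We want non-empty runs of consecutive a's.
String: 'abbbaababba'
Walking through the string to find runs of a's:
  Run 1: positions 0-0 -> 'a'
  Run 2: positions 4-5 -> 'aa'
  Run 3: positions 7-7 -> 'a'
  Run 4: positions 10-10 -> 'a'
Non-empty runs found: ['a', 'aa', 'a', 'a']
Count: 4

4


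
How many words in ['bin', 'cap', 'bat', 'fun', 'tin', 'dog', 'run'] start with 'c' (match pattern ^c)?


Pattern ^c anchors to start of word. Check which words begin with 'c':
  'bin' -> no
  'cap' -> MATCH (starts with 'c')
  'bat' -> no
  'fun' -> no
  'tin' -> no
  'dog' -> no
  'run' -> no
Matching words: ['cap']
Count: 1

1


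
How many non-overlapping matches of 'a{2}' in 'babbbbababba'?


Pattern 'a{2}' matches exactly 2 consecutive a's (greedy, non-overlapping).
String: 'babbbbababba'
Scanning for runs of a's:
  Run at pos 1: 'a' (length 1) -> 0 match(es)
  Run at pos 6: 'a' (length 1) -> 0 match(es)
  Run at pos 8: 'a' (length 1) -> 0 match(es)
  Run at pos 11: 'a' (length 1) -> 0 match(es)
Matches found: []
Total: 0

0


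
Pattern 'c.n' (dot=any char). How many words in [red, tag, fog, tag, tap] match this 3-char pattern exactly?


Pattern 'c.n' means: starts with 'c', any single char, ends with 'n'.
Checking each word (must be exactly 3 chars):
  'red' (len=3): no
  'tag' (len=3): no
  'fog' (len=3): no
  'tag' (len=3): no
  'tap' (len=3): no
Matching words: []
Total: 0

0


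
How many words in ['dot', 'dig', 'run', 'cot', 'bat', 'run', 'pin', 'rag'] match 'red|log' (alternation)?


Alternation 'red|log' matches either 'red' or 'log'.
Checking each word:
  'dot' -> no
  'dig' -> no
  'run' -> no
  'cot' -> no
  'bat' -> no
  'run' -> no
  'pin' -> no
  'rag' -> no
Matches: []
Count: 0

0


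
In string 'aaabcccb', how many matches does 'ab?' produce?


Pattern 'ab?' matches 'a' optionally followed by 'b'.
String: 'aaabcccb'
Scanning left to right for 'a' then checking next char:
  Match 1: 'a' (a not followed by b)
  Match 2: 'a' (a not followed by b)
  Match 3: 'ab' (a followed by b)
Total matches: 3

3


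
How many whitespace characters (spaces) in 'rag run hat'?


\s matches whitespace characters (spaces, tabs, etc.).
Text: 'rag run hat'
This text has 3 words separated by spaces.
Number of spaces = number of words - 1 = 3 - 1 = 2

2


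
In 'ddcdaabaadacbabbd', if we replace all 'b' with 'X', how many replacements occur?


re.sub('b', 'X', text) replaces every occurrence of 'b' with 'X'.
Text: 'ddcdaabaadacbabbd'
Scanning for 'b':
  pos 6: 'b' -> replacement #1
  pos 12: 'b' -> replacement #2
  pos 14: 'b' -> replacement #3
  pos 15: 'b' -> replacement #4
Total replacements: 4

4


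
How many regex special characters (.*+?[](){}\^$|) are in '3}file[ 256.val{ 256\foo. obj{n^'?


Regex special characters are: . * + ? [ ] ( ) { } \ ^ $ |
Scanning '3}file[ 256.val{ 256\foo. obj{n^':
  pos 1: '}' -> SPECIAL
  pos 6: '[' -> SPECIAL
  pos 11: '.' -> SPECIAL
  pos 15: '{' -> SPECIAL
  pos 20: '\' -> SPECIAL
  pos 24: '.' -> SPECIAL
  pos 29: '{' -> SPECIAL
  pos 31: '^' -> SPECIAL
Special chars found: ['}', '[', '.', '{', '\\', '.', '{', '^']
Total: 8

8


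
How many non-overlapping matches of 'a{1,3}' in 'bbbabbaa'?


Pattern 'a{1,3}' matches between 1 and 3 consecutive a's (greedy).
String: 'bbbabbaa'
Finding runs of a's and applying greedy matching:
  Run at pos 3: 'a' (length 1)
  Run at pos 6: 'aa' (length 2)
Matches: ['a', 'aa']
Count: 2

2


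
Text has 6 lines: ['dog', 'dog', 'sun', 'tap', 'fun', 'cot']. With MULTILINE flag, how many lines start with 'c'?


With MULTILINE flag, ^ matches the start of each line.
Lines: ['dog', 'dog', 'sun', 'tap', 'fun', 'cot']
Checking which lines start with 'c':
  Line 1: 'dog' -> no
  Line 2: 'dog' -> no
  Line 3: 'sun' -> no
  Line 4: 'tap' -> no
  Line 5: 'fun' -> no
  Line 6: 'cot' -> MATCH
Matching lines: ['cot']
Count: 1

1


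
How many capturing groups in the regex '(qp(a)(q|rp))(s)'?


To count capturing groups, count each '(' that starts a group.
Pattern: '(qp(a)(q|rp))(s)'
Walking through the pattern:
  Position 0: '(' -> group #1
  Position 3: '(' -> group #2
  Position 6: '(' -> group #3
  Position 13: '(' -> group #4
Total capturing groups: 4

4


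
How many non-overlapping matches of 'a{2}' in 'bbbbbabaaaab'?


Pattern 'a{2}' matches exactly 2 consecutive a's (greedy, non-overlapping).
String: 'bbbbbabaaaab'
Scanning for runs of a's:
  Run at pos 5: 'a' (length 1) -> 0 match(es)
  Run at pos 7: 'aaaa' (length 4) -> 2 match(es)
Matches found: ['aa', 'aa']
Total: 2

2


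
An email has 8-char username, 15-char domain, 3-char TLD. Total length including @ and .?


An email address has format: username@domain.tld
Username length: 8
'@' character: 1
Domain length: 15
'.' character: 1
TLD length: 3
Total = 8 + 1 + 15 + 1 + 3 = 28

28


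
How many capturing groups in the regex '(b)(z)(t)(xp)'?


To count capturing groups, count each '(' that starts a group.
Pattern: '(b)(z)(t)(xp)'
Walking through the pattern:
  Position 0: '(' -> group #1
  Position 3: '(' -> group #2
  Position 6: '(' -> group #3
  Position 9: '(' -> group #4
Total capturing groups: 4

4


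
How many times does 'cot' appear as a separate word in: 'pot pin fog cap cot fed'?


Scanning each word for exact match 'cot':
  Word 1: 'pot' -> no
  Word 2: 'pin' -> no
  Word 3: 'fog' -> no
  Word 4: 'cap' -> no
  Word 5: 'cot' -> MATCH
  Word 6: 'fed' -> no
Total matches: 1

1


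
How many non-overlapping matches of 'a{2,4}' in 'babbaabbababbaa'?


Pattern 'a{2,4}' matches between 2 and 4 consecutive a's (greedy).
String: 'babbaabbababbaa'
Finding runs of a's and applying greedy matching:
  Run at pos 1: 'a' (length 1)
  Run at pos 4: 'aa' (length 2)
  Run at pos 8: 'a' (length 1)
  Run at pos 10: 'a' (length 1)
  Run at pos 13: 'aa' (length 2)
Matches: ['aa', 'aa']
Count: 2

2


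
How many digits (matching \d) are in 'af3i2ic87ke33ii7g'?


\d matches any digit 0-9.
Scanning 'af3i2ic87ke33ii7g':
  pos 2: '3' -> DIGIT
  pos 4: '2' -> DIGIT
  pos 7: '8' -> DIGIT
  pos 8: '7' -> DIGIT
  pos 11: '3' -> DIGIT
  pos 12: '3' -> DIGIT
  pos 15: '7' -> DIGIT
Digits found: ['3', '2', '8', '7', '3', '3', '7']
Total: 7

7


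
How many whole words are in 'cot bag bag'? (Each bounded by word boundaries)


Word boundaries (\b) mark the start/end of each word.
Text: 'cot bag bag'
Splitting by whitespace:
  Word 1: 'cot'
  Word 2: 'bag'
  Word 3: 'bag'
Total whole words: 3

3


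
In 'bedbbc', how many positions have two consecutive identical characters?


Looking for consecutive identical characters in 'bedbbc':
  pos 0-1: 'b' vs 'e' -> different
  pos 1-2: 'e' vs 'd' -> different
  pos 2-3: 'd' vs 'b' -> different
  pos 3-4: 'b' vs 'b' -> MATCH ('bb')
  pos 4-5: 'b' vs 'c' -> different
Consecutive identical pairs: ['bb']
Count: 1

1


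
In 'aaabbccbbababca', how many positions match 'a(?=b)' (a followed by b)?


Lookahead 'a(?=b)' matches 'a' only when followed by 'b'.
String: 'aaabbccbbababca'
Checking each position where char is 'a':
  pos 0: 'a' -> no (next='a')
  pos 1: 'a' -> no (next='a')
  pos 2: 'a' -> MATCH (next='b')
  pos 9: 'a' -> MATCH (next='b')
  pos 11: 'a' -> MATCH (next='b')
Matching positions: [2, 9, 11]
Count: 3

3


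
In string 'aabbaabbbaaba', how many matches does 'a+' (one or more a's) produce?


Pattern 'a+' matches one or more consecutive a's.
String: 'aabbaabbbaaba'
Scanning for runs of a:
  Match 1: 'aa' (length 2)
  Match 2: 'aa' (length 2)
  Match 3: 'aa' (length 2)
  Match 4: 'a' (length 1)
Total matches: 4

4


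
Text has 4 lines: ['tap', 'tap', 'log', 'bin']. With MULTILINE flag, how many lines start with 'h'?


With MULTILINE flag, ^ matches the start of each line.
Lines: ['tap', 'tap', 'log', 'bin']
Checking which lines start with 'h':
  Line 1: 'tap' -> no
  Line 2: 'tap' -> no
  Line 3: 'log' -> no
  Line 4: 'bin' -> no
Matching lines: []
Count: 0

0


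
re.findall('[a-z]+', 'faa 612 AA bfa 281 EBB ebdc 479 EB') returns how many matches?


Pattern '[a-z]+' finds one or more lowercase letters.
Text: 'faa 612 AA bfa 281 EBB ebdc 479 EB'
Scanning for matches:
  Match 1: 'faa'
  Match 2: 'bfa'
  Match 3: 'ebdc'
Total matches: 3

3


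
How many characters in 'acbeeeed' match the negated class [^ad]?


Negated class [^ad] matches any char NOT in {a, d}
Scanning 'acbeeeed':
  pos 0: 'a' -> no (excluded)
  pos 1: 'c' -> MATCH
  pos 2: 'b' -> MATCH
  pos 3: 'e' -> MATCH
  pos 4: 'e' -> MATCH
  pos 5: 'e' -> MATCH
  pos 6: 'e' -> MATCH
  pos 7: 'd' -> no (excluded)
Total matches: 6

6


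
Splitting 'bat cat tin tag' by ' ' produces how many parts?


Splitting by ' ' breaks the string at each occurrence of the separator.
Text: 'bat cat tin tag'
Parts after split:
  Part 1: 'bat'
  Part 2: 'cat'
  Part 3: 'tin'
  Part 4: 'tag'
Total parts: 4

4


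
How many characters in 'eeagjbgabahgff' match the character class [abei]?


Character class [abei] matches any of: {a, b, e, i}
Scanning string 'eeagjbgabahgff' character by character:
  pos 0: 'e' -> MATCH
  pos 1: 'e' -> MATCH
  pos 2: 'a' -> MATCH
  pos 3: 'g' -> no
  pos 4: 'j' -> no
  pos 5: 'b' -> MATCH
  pos 6: 'g' -> no
  pos 7: 'a' -> MATCH
  pos 8: 'b' -> MATCH
  pos 9: 'a' -> MATCH
  pos 10: 'h' -> no
  pos 11: 'g' -> no
  pos 12: 'f' -> no
  pos 13: 'f' -> no
Total matches: 7

7


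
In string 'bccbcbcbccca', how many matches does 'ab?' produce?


Pattern 'ab?' matches 'a' optionally followed by 'b'.
String: 'bccbcbcbccca'
Scanning left to right for 'a' then checking next char:
  Match 1: 'a' (a not followed by b)
Total matches: 1

1


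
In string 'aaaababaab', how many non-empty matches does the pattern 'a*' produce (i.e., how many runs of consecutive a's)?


Pattern 'a*' matches zero or more a's. We want non-empty runs of consecutive a's.
String: 'aaaababaab'
Walking through the string to find runs of a's:
  Run 1: positions 0-3 -> 'aaaa'
  Run 2: positions 5-5 -> 'a'
  Run 3: positions 7-8 -> 'aa'
Non-empty runs found: ['aaaa', 'a', 'aa']
Count: 3

3


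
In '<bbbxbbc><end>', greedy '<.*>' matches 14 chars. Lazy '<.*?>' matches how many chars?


Greedy '<.*>' tries to match as MUCH as possible.
Lazy '<.*?>' tries to match as LITTLE as possible.

String: '<bbbxbbc><end>'
Greedy '<.*>' starts at first '<' and extends to the LAST '>': '<bbbxbbc><end>' (14 chars)
Lazy '<.*?>' starts at first '<' and stops at the FIRST '>': '<bbbxbbc>' (9 chars)

9


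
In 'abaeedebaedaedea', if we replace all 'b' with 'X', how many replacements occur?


re.sub('b', 'X', text) replaces every occurrence of 'b' with 'X'.
Text: 'abaeedebaedaedea'
Scanning for 'b':
  pos 1: 'b' -> replacement #1
  pos 7: 'b' -> replacement #2
Total replacements: 2

2


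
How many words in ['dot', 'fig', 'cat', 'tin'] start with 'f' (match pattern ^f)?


Pattern ^f anchors to start of word. Check which words begin with 'f':
  'dot' -> no
  'fig' -> MATCH (starts with 'f')
  'cat' -> no
  'tin' -> no
Matching words: ['fig']
Count: 1

1


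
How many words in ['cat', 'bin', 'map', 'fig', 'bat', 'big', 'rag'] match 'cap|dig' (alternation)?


Alternation 'cap|dig' matches either 'cap' or 'dig'.
Checking each word:
  'cat' -> no
  'bin' -> no
  'map' -> no
  'fig' -> no
  'bat' -> no
  'big' -> no
  'rag' -> no
Matches: []
Count: 0

0


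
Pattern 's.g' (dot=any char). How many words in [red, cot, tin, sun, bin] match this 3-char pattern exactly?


Pattern 's.g' means: starts with 's', any single char, ends with 'g'.
Checking each word (must be exactly 3 chars):
  'red' (len=3): no
  'cot' (len=3): no
  'tin' (len=3): no
  'sun' (len=3): no
  'bin' (len=3): no
Matching words: []
Total: 0

0


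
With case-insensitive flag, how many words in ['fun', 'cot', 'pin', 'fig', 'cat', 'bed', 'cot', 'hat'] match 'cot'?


Case-insensitive matching: compare each word's lowercase form to 'cot'.
  'fun' -> lower='fun' -> no
  'cot' -> lower='cot' -> MATCH
  'pin' -> lower='pin' -> no
  'fig' -> lower='fig' -> no
  'cat' -> lower='cat' -> no
  'bed' -> lower='bed' -> no
  'cot' -> lower='cot' -> MATCH
  'hat' -> lower='hat' -> no
Matches: ['cot', 'cot']
Count: 2

2


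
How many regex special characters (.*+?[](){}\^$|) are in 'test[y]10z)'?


Regex special characters are: . * + ? [ ] ( ) { } \ ^ $ |
Scanning 'test[y]10z)':
  pos 4: '[' -> SPECIAL
  pos 6: ']' -> SPECIAL
  pos 10: ')' -> SPECIAL
Special chars found: ['[', ']', ')']
Total: 3

3


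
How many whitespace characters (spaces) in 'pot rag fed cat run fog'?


\s matches whitespace characters (spaces, tabs, etc.).
Text: 'pot rag fed cat run fog'
This text has 6 words separated by spaces.
Number of spaces = number of words - 1 = 6 - 1 = 5

5


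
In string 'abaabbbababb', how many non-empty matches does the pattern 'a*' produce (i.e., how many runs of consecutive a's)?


Pattern 'a*' matches zero or more a's. We want non-empty runs of consecutive a's.
String: 'abaabbbababb'
Walking through the string to find runs of a's:
  Run 1: positions 0-0 -> 'a'
  Run 2: positions 2-3 -> 'aa'
  Run 3: positions 7-7 -> 'a'
  Run 4: positions 9-9 -> 'a'
Non-empty runs found: ['a', 'aa', 'a', 'a']
Count: 4

4


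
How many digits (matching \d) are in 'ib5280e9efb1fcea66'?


\d matches any digit 0-9.
Scanning 'ib5280e9efb1fcea66':
  pos 2: '5' -> DIGIT
  pos 3: '2' -> DIGIT
  pos 4: '8' -> DIGIT
  pos 5: '0' -> DIGIT
  pos 7: '9' -> DIGIT
  pos 11: '1' -> DIGIT
  pos 16: '6' -> DIGIT
  pos 17: '6' -> DIGIT
Digits found: ['5', '2', '8', '0', '9', '1', '6', '6']
Total: 8

8


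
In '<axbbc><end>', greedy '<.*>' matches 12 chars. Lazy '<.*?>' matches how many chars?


Greedy '<.*>' tries to match as MUCH as possible.
Lazy '<.*?>' tries to match as LITTLE as possible.

String: '<axbbc><end>'
Greedy '<.*>' starts at first '<' and extends to the LAST '>': '<axbbc><end>' (12 chars)
Lazy '<.*?>' starts at first '<' and stops at the FIRST '>': '<axbbc>' (7 chars)

7


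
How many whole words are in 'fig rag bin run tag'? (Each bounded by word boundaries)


Word boundaries (\b) mark the start/end of each word.
Text: 'fig rag bin run tag'
Splitting by whitespace:
  Word 1: 'fig'
  Word 2: 'rag'
  Word 3: 'bin'
  Word 4: 'run'
  Word 5: 'tag'
Total whole words: 5

5


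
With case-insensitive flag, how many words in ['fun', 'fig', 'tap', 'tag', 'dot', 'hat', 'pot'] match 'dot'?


Case-insensitive matching: compare each word's lowercase form to 'dot'.
  'fun' -> lower='fun' -> no
  'fig' -> lower='fig' -> no
  'tap' -> lower='tap' -> no
  'tag' -> lower='tag' -> no
  'dot' -> lower='dot' -> MATCH
  'hat' -> lower='hat' -> no
  'pot' -> lower='pot' -> no
Matches: ['dot']
Count: 1

1


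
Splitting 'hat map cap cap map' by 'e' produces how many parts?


Splitting by 'e' breaks the string at each occurrence of the separator.
Text: 'hat map cap cap map'
Parts after split:
  Part 1: 'hat map cap cap map'
Total parts: 1

1


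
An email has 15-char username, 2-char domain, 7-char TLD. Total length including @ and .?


An email address has format: username@domain.tld
Username length: 15
'@' character: 1
Domain length: 2
'.' character: 1
TLD length: 7
Total = 15 + 1 + 2 + 1 + 7 = 26

26


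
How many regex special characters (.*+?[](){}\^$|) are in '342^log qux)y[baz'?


Regex special characters are: . * + ? [ ] ( ) { } \ ^ $ |
Scanning '342^log qux)y[baz':
  pos 3: '^' -> SPECIAL
  pos 11: ')' -> SPECIAL
  pos 13: '[' -> SPECIAL
Special chars found: ['^', ')', '[']
Total: 3

3


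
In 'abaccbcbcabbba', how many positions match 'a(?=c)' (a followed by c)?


Lookahead 'a(?=c)' matches 'a' only when followed by 'c'.
String: 'abaccbcbcabbba'
Checking each position where char is 'a':
  pos 0: 'a' -> no (next='b')
  pos 2: 'a' -> MATCH (next='c')
  pos 9: 'a' -> no (next='b')
Matching positions: [2]
Count: 1

1


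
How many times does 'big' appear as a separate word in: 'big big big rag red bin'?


Scanning each word for exact match 'big':
  Word 1: 'big' -> MATCH
  Word 2: 'big' -> MATCH
  Word 3: 'big' -> MATCH
  Word 4: 'rag' -> no
  Word 5: 'red' -> no
  Word 6: 'bin' -> no
Total matches: 3

3


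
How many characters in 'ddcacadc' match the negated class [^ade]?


Negated class [^ade] matches any char NOT in {a, d, e}
Scanning 'ddcacadc':
  pos 0: 'd' -> no (excluded)
  pos 1: 'd' -> no (excluded)
  pos 2: 'c' -> MATCH
  pos 3: 'a' -> no (excluded)
  pos 4: 'c' -> MATCH
  pos 5: 'a' -> no (excluded)
  pos 6: 'd' -> no (excluded)
  pos 7: 'c' -> MATCH
Total matches: 3

3


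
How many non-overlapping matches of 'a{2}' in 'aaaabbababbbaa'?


Pattern 'a{2}' matches exactly 2 consecutive a's (greedy, non-overlapping).
String: 'aaaabbababbbaa'
Scanning for runs of a's:
  Run at pos 0: 'aaaa' (length 4) -> 2 match(es)
  Run at pos 6: 'a' (length 1) -> 0 match(es)
  Run at pos 8: 'a' (length 1) -> 0 match(es)
  Run at pos 12: 'aa' (length 2) -> 1 match(es)
Matches found: ['aa', 'aa', 'aa']
Total: 3

3


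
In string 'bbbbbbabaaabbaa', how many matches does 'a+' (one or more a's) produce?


Pattern 'a+' matches one or more consecutive a's.
String: 'bbbbbbabaaabbaa'
Scanning for runs of a:
  Match 1: 'a' (length 1)
  Match 2: 'aaa' (length 3)
  Match 3: 'aa' (length 2)
Total matches: 3

3


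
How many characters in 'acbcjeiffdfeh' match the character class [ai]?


Character class [ai] matches any of: {a, i}
Scanning string 'acbcjeiffdfeh' character by character:
  pos 0: 'a' -> MATCH
  pos 1: 'c' -> no
  pos 2: 'b' -> no
  pos 3: 'c' -> no
  pos 4: 'j' -> no
  pos 5: 'e' -> no
  pos 6: 'i' -> MATCH
  pos 7: 'f' -> no
  pos 8: 'f' -> no
  pos 9: 'd' -> no
  pos 10: 'f' -> no
  pos 11: 'e' -> no
  pos 12: 'h' -> no
Total matches: 2

2


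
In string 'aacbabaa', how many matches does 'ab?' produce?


Pattern 'ab?' matches 'a' optionally followed by 'b'.
String: 'aacbabaa'
Scanning left to right for 'a' then checking next char:
  Match 1: 'a' (a not followed by b)
  Match 2: 'a' (a not followed by b)
  Match 3: 'ab' (a followed by b)
  Match 4: 'a' (a not followed by b)
  Match 5: 'a' (a not followed by b)
Total matches: 5

5


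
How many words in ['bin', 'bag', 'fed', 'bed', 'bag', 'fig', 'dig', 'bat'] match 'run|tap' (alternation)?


Alternation 'run|tap' matches either 'run' or 'tap'.
Checking each word:
  'bin' -> no
  'bag' -> no
  'fed' -> no
  'bed' -> no
  'bag' -> no
  'fig' -> no
  'dig' -> no
  'bat' -> no
Matches: []
Count: 0

0


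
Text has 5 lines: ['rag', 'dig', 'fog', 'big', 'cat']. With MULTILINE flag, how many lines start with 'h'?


With MULTILINE flag, ^ matches the start of each line.
Lines: ['rag', 'dig', 'fog', 'big', 'cat']
Checking which lines start with 'h':
  Line 1: 'rag' -> no
  Line 2: 'dig' -> no
  Line 3: 'fog' -> no
  Line 4: 'big' -> no
  Line 5: 'cat' -> no
Matching lines: []
Count: 0

0


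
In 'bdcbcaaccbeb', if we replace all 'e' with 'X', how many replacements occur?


re.sub('e', 'X', text) replaces every occurrence of 'e' with 'X'.
Text: 'bdcbcaaccbeb'
Scanning for 'e':
  pos 10: 'e' -> replacement #1
Total replacements: 1

1


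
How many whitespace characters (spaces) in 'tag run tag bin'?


\s matches whitespace characters (spaces, tabs, etc.).
Text: 'tag run tag bin'
This text has 4 words separated by spaces.
Number of spaces = number of words - 1 = 4 - 1 = 3

3


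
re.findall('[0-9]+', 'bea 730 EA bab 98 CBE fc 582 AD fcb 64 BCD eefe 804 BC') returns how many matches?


Pattern '[0-9]+' finds one or more digits.
Text: 'bea 730 EA bab 98 CBE fc 582 AD fcb 64 BCD eefe 804 BC'
Scanning for matches:
  Match 1: '730'
  Match 2: '98'
  Match 3: '582'
  Match 4: '64'
  Match 5: '804'
Total matches: 5

5


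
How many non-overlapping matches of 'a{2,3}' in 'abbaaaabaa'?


Pattern 'a{2,3}' matches between 2 and 3 consecutive a's (greedy).
String: 'abbaaaabaa'
Finding runs of a's and applying greedy matching:
  Run at pos 0: 'a' (length 1)
  Run at pos 3: 'aaaa' (length 4)
  Run at pos 8: 'aa' (length 2)
Matches: ['aaa', 'aa']
Count: 2

2


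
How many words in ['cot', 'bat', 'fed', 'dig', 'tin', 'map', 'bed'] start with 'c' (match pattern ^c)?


Pattern ^c anchors to start of word. Check which words begin with 'c':
  'cot' -> MATCH (starts with 'c')
  'bat' -> no
  'fed' -> no
  'dig' -> no
  'tin' -> no
  'map' -> no
  'bed' -> no
Matching words: ['cot']
Count: 1

1


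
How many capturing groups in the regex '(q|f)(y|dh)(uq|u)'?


To count capturing groups, count each '(' that starts a group.
Pattern: '(q|f)(y|dh)(uq|u)'
Walking through the pattern:
  Position 0: '(' -> group #1
  Position 5: '(' -> group #2
  Position 11: '(' -> group #3
Total capturing groups: 3

3


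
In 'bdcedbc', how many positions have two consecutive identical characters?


Looking for consecutive identical characters in 'bdcedbc':
  pos 0-1: 'b' vs 'd' -> different
  pos 1-2: 'd' vs 'c' -> different
  pos 2-3: 'c' vs 'e' -> different
  pos 3-4: 'e' vs 'd' -> different
  pos 4-5: 'd' vs 'b' -> different
  pos 5-6: 'b' vs 'c' -> different
Consecutive identical pairs: []
Count: 0

0


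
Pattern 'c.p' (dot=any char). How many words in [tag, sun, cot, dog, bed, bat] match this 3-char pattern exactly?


Pattern 'c.p' means: starts with 'c', any single char, ends with 'p'.
Checking each word (must be exactly 3 chars):
  'tag' (len=3): no
  'sun' (len=3): no
  'cot' (len=3): no
  'dog' (len=3): no
  'bed' (len=3): no
  'bat' (len=3): no
Matching words: []
Total: 0

0


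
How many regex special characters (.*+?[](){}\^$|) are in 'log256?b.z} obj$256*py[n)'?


Regex special characters are: . * + ? [ ] ( ) { } \ ^ $ |
Scanning 'log256?b.z} obj$256*py[n)':
  pos 6: '?' -> SPECIAL
  pos 8: '.' -> SPECIAL
  pos 10: '}' -> SPECIAL
  pos 15: '$' -> SPECIAL
  pos 19: '*' -> SPECIAL
  pos 22: '[' -> SPECIAL
  pos 24: ')' -> SPECIAL
Special chars found: ['?', '.', '}', '$', '*', '[', ')']
Total: 7

7


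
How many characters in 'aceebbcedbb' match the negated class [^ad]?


Negated class [^ad] matches any char NOT in {a, d}
Scanning 'aceebbcedbb':
  pos 0: 'a' -> no (excluded)
  pos 1: 'c' -> MATCH
  pos 2: 'e' -> MATCH
  pos 3: 'e' -> MATCH
  pos 4: 'b' -> MATCH
  pos 5: 'b' -> MATCH
  pos 6: 'c' -> MATCH
  pos 7: 'e' -> MATCH
  pos 8: 'd' -> no (excluded)
  pos 9: 'b' -> MATCH
  pos 10: 'b' -> MATCH
Total matches: 9

9


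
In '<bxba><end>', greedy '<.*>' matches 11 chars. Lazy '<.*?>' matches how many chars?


Greedy '<.*>' tries to match as MUCH as possible.
Lazy '<.*?>' tries to match as LITTLE as possible.

String: '<bxba><end>'
Greedy '<.*>' starts at first '<' and extends to the LAST '>': '<bxba><end>' (11 chars)
Lazy '<.*?>' starts at first '<' and stops at the FIRST '>': '<bxba>' (6 chars)

6


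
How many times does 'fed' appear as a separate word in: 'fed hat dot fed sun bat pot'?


Scanning each word for exact match 'fed':
  Word 1: 'fed' -> MATCH
  Word 2: 'hat' -> no
  Word 3: 'dot' -> no
  Word 4: 'fed' -> MATCH
  Word 5: 'sun' -> no
  Word 6: 'bat' -> no
  Word 7: 'pot' -> no
Total matches: 2

2


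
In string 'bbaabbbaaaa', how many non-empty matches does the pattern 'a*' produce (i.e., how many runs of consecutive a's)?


Pattern 'a*' matches zero or more a's. We want non-empty runs of consecutive a's.
String: 'bbaabbbaaaa'
Walking through the string to find runs of a's:
  Run 1: positions 2-3 -> 'aa'
  Run 2: positions 7-10 -> 'aaaa'
Non-empty runs found: ['aa', 'aaaa']
Count: 2

2


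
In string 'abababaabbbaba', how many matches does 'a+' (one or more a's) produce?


Pattern 'a+' matches one or more consecutive a's.
String: 'abababaabbbaba'
Scanning for runs of a:
  Match 1: 'a' (length 1)
  Match 2: 'a' (length 1)
  Match 3: 'a' (length 1)
  Match 4: 'aa' (length 2)
  Match 5: 'a' (length 1)
  Match 6: 'a' (length 1)
Total matches: 6

6


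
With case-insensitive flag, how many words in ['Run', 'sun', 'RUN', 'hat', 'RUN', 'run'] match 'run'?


Case-insensitive matching: compare each word's lowercase form to 'run'.
  'Run' -> lower='run' -> MATCH
  'sun' -> lower='sun' -> no
  'RUN' -> lower='run' -> MATCH
  'hat' -> lower='hat' -> no
  'RUN' -> lower='run' -> MATCH
  'run' -> lower='run' -> MATCH
Matches: ['Run', 'RUN', 'RUN', 'run']
Count: 4

4


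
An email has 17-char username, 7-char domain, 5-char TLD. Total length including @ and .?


An email address has format: username@domain.tld
Username length: 17
'@' character: 1
Domain length: 7
'.' character: 1
TLD length: 5
Total = 17 + 1 + 7 + 1 + 5 = 31

31


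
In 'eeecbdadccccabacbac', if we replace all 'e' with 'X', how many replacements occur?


re.sub('e', 'X', text) replaces every occurrence of 'e' with 'X'.
Text: 'eeecbdadccccabacbac'
Scanning for 'e':
  pos 0: 'e' -> replacement #1
  pos 1: 'e' -> replacement #2
  pos 2: 'e' -> replacement #3
Total replacements: 3

3


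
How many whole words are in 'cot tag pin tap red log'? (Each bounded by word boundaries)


Word boundaries (\b) mark the start/end of each word.
Text: 'cot tag pin tap red log'
Splitting by whitespace:
  Word 1: 'cot'
  Word 2: 'tag'
  Word 3: 'pin'
  Word 4: 'tap'
  Word 5: 'red'
  Word 6: 'log'
Total whole words: 6

6


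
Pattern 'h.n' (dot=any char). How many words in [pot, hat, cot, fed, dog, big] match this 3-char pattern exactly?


Pattern 'h.n' means: starts with 'h', any single char, ends with 'n'.
Checking each word (must be exactly 3 chars):
  'pot' (len=3): no
  'hat' (len=3): no
  'cot' (len=3): no
  'fed' (len=3): no
  'dog' (len=3): no
  'big' (len=3): no
Matching words: []
Total: 0

0
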